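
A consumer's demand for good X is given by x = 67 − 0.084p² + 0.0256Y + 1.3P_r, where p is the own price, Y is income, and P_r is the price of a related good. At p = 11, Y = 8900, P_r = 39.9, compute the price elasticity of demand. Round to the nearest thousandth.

-0.060

x = 67 − 0.084(11)² + 0.0256(8900) + 1.3(39.9) = 67 − 10.164 + 227.84 + 51.87 = 336.546.
∂x/∂p = −2·0.084·p = -1.848, so E_p = -1.848·(11/336.546) ≈ -0.060.
|E_p| < 1: demand is inelastic.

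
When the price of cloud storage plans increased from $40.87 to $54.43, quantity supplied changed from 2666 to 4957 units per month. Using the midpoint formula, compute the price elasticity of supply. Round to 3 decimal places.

2.112

%ΔQ = (4957 − 2666)/[(2666 + 4957)/2] = 2291/3811.5 ≈ 0.6011.
%ΔP = (54.43 − 40.87)/[(40.87 + 54.43)/2] = 13.56/47.65 ≈ 0.2846.
Arc elasticity E = %ΔQ/%ΔP ≈ 0.6011/0.2846 ≈ 2.112.
|E| > 1: supply is elastic over this range.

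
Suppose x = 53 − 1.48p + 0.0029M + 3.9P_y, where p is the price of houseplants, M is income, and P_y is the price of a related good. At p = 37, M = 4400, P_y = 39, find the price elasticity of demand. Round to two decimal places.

Evaluating quantity at (p, M, P_y) gives x = 53 − 1.48(37) + 0.0029(4400) + 3.9(39) = 53 − 54.76 + 12.76 + 152.1 = 163.1.
∂x/∂p = −1.48, so E_p = (−1.48)·(37/163.1) ≈ -0.34.
|E_p| < 1: demand is inelastic.

-0.34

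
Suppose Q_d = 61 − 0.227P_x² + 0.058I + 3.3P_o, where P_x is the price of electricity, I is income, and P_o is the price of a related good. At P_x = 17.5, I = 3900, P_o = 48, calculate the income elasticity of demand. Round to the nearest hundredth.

Q_d = 61 − 0.227(17.5)² + 0.058(3900) + 3.3(48) = 61 − 69.5188 + 226.2 + 158.4 = 376.0813.
∂Q_d/∂I = +0.058, so E_I = 0.058·(3900/376.0813) ≈ 0.60.
E_I ∈ (0,1): normal good (necessity).

0.60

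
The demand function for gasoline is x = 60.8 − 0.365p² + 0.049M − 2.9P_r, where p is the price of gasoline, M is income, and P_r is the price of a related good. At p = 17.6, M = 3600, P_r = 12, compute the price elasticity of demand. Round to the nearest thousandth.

-2.531

x = 60.8 − 0.365(17.6)² + 0.049(3600) − 2.9(12) = 60.8 − 113.0624 + 176.4 − 34.8 = 89.3376.
∂x/∂p = −2·0.365·p = -12.848, so E_p = -12.848·(17.6/89.3376) ≈ -2.531.
|E_p| > 1: demand is elastic.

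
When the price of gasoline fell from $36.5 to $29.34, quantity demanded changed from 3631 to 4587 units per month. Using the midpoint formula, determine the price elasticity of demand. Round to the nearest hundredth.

-1.07

%ΔQ = (4587 − 3631)/[(3631 + 4587)/2] = 956/4109 ≈ 0.2327.
%Δp = (29.34 − 36.5)/[(36.5 + 29.34)/2] = -7.16/32.92 ≈ -0.2175.
Arc elasticity E = %ΔQ/%Δp ≈ 0.2327/-0.2175 ≈ -1.07.
|E| > 1: demand is elastic over this range.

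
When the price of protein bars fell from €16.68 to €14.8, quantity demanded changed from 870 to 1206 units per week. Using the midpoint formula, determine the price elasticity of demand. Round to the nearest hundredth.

%ΔQ = (1206 − 870)/[(870 + 1206)/2] = 336/1038 ≈ 0.3237.
%Δp = (14.8 − 16.68)/[(16.68 + 14.8)/2] = -1.88/15.74 ≈ -0.1194.
Arc elasticity E = %ΔQ/%Δp ≈ 0.3237/-0.1194 ≈ -2.71.
|E| > 1: demand is elastic over this range.

-2.71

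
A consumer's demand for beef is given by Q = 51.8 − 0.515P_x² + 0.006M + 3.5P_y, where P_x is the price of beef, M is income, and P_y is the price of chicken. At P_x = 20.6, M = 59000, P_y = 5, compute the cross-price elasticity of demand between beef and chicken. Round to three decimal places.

0.085

Substituting, Q = 51.8 − 0.515(20.6)² + 0.006(59000) + 3.5(5) = 51.8 − 218.5454 + 354 + 17.5 = 204.7546.
∂Q/∂P_y = +3.5, so E_xy = 3.5·(5/204.7546) ≈ 0.085.
E_xy > 0: the goods are substitutes.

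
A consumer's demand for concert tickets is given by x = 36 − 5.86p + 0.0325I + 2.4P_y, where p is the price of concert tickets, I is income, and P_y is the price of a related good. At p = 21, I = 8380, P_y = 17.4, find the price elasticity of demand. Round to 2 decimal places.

x = 36 − 5.86(21) + 0.0325(8380) + 2.4(17.4) = 36 − 123.06 + 272.35 + 41.76 = 227.05.
∂x/∂p = −5.86, so E_p = (−5.86)·(21/227.05) ≈ -0.54.
|E_p| < 1: demand is inelastic.

-0.54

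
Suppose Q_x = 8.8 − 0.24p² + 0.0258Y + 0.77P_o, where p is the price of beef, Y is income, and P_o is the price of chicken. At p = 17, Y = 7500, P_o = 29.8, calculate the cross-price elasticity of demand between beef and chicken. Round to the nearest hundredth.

0.15

Evaluating quantity at (p, Y, P_o) gives Q_x = 8.8 − 0.24(17)² + 0.0258(7500) + 0.77(29.8) = 8.8 − 69.36 + 193.5 + 22.946 = 155.886.
∂Q_x/∂P_o = +0.77, so E_xy = 0.77·(29.8/155.886) ≈ 0.15.
E_xy > 0: the goods are substitutes.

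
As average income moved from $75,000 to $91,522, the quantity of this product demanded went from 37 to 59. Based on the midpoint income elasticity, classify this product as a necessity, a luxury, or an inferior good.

luxury

%ΔQ = (59 − 37)/[(37+59)/2] = 22/48 ≈ 0.4583.
%ΔI = (91,522 − 75,000)/[(75,000+91,522)/2] = 16522/83261 ≈ 0.1984.
E_I = %ΔQ/%ΔI ≈ 2.310.
E_I > 1: normal good (luxury).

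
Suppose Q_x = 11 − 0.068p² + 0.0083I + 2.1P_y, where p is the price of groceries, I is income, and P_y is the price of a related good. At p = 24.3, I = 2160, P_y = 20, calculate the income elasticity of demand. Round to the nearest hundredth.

0.58

At the given point, Q_x = 11 − 0.068(24.3)² + 0.0083(2160) + 2.1(20) = 11 − 40.1533 + 17.928 + 42 = 30.7747.
∂Q_x/∂I = +0.0083, so E_I = 0.0083·(2160/30.7747) ≈ 0.58.
E_I ∈ (0,1): normal good (necessity).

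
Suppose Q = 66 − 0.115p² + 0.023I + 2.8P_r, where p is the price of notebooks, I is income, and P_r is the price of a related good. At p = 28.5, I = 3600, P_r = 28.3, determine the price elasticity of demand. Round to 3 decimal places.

-1.388

Evaluating quantity at (p, I, P_r) gives Q = 66 − 0.115(28.5)² + 0.023(3600) + 2.8(28.3) = 66 − 93.4088 + 82.8 + 79.24 = 134.6313.
∂Q/∂p = −2·0.115·p = -6.555, so E_p = -6.555·(28.5/134.6313) ≈ -1.388.
|E_p| > 1: demand is elastic.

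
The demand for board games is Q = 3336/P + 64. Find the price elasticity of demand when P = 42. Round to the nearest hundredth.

-0.55

At P = 42, Q = 143.4286.
dQ/dP = −3336/P² = −1.8912.
Point elasticity E = (dQ/dP)·(P/Q) = -1.8912 × 42/143.4286 ≈ -0.55.
|E| < 1, so demand is inelastic at this price.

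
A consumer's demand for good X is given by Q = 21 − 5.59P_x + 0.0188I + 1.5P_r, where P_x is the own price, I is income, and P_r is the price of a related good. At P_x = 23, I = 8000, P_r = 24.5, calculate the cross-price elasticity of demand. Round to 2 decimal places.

First evaluate Q: 21 − 5.59(23) + 0.0188(8000) + 1.5(24.5) = 21 − 128.57 + 150.4 + 36.75 = 79.58.
∂Q/∂P_r = +1.5, so E_xy = 1.5·(24.5/79.58) ≈ 0.46.
E_xy > 0: the goods are substitutes.

0.46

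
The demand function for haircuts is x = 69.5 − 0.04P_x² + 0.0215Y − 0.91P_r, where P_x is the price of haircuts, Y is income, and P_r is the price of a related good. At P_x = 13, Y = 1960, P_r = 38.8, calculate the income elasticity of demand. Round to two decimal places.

0.61

At the given point, x = 69.5 − 0.04(13)² + 0.0215(1960) − 0.91(38.8) = 69.5 − 6.76 + 42.14 − 35.308 = 69.572.
∂x/∂Y = +0.0215, so E_I = 0.0215·(1960/69.572) ≈ 0.61.
E_I ∈ (0,1): normal good (necessity).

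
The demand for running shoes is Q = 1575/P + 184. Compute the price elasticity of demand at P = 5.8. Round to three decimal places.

At P = 5.8, Q = 455.5517.
dQ/dP = −1575/P² = −46.8193.
Point elasticity E = (dQ/dP)·(P/Q) = -46.8193 × 5.8/455.5517 ≈ -0.596.
|E| < 1, so demand is inelastic at this price.

-0.596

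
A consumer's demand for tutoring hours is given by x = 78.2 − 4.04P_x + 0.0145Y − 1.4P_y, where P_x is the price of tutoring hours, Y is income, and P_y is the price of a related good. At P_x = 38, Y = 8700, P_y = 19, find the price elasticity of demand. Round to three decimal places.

x = 78.2 − 4.04(38) + 0.0145(8700) − 1.4(19) = 78.2 − 153.52 + 126.15 − 26.6 = 24.23.
∂x/∂P_x = −4.04, so E_p = (−4.04)·(38/24.23) ≈ -6.336.
|E_p| > 1: demand is elastic.

-6.336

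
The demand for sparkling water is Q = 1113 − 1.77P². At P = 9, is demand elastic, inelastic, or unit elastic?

inelastic

At P = 9, Q = 969.63.
dQ/dP = −2·1.77·P = −31.86.
Point elasticity E = (dQ/dP)·(P/Q) = -31.86 × 9/969.63 ≈ -0.296.
|E| ≈ 0.296 < 1, so demand is inelastic.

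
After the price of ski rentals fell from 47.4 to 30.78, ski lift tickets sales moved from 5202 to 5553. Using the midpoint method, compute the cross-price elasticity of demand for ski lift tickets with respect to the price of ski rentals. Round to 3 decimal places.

%ΔQ_x = (5553 − 5202)/[(5202+5553)/2] = 351/5377.5 ≈ 0.0653.
%ΔP_y = (30.78 − 47.4)/[(47.4+30.78)/2] ≈ -0.4252.
E_xy = 0.0653/-0.4252 ≈ -0.154.
E_xy < 0, so ski lift tickets and ski rentals are complements.

-0.154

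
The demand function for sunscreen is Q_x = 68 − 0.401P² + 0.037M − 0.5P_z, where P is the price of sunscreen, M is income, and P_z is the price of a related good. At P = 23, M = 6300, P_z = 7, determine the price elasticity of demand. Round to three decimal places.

Evaluating quantity at (P, M, P_z) gives Q_x = 68 − 0.401(23)² + 0.037(6300) − 0.5(7) = 68 − 212.129 + 233.1 − 3.5 = 85.471.
∂Q_x/∂P = −2·0.401·P = -18.446, so E_p = -18.446·(23/85.471) ≈ -4.964.
|E_p| > 1: demand is elastic.

-4.964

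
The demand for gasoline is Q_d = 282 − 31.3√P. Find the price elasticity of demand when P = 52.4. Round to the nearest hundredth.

-2.04

At P = 52.4, Q_d = 55.426.
dQ_d/dP = −31.3/(2√P) = −31.3/(2·7.2388).
Point elasticity E = (dQ_d/dP)·(P/Q_d) = -2.162 × 52.4/55.426 ≈ -2.04.
|E| > 1, so demand is elastic at this price.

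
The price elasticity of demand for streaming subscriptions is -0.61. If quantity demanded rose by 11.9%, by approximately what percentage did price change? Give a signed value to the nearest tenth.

-19.5

%ΔQ ≈ E × %ΔP ⇒ %ΔP = %ΔQ / E = (11.9%)/(-0.61) ≈ -19.5%.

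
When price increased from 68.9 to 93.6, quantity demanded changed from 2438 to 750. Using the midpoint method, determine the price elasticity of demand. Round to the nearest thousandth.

%Δq = (750 − 2438)/[(2438 + 750)/2] = -1688/1594 ≈ -1.0590.
%ΔP = (93.6 − 68.9)/[(68.9 + 93.6)/2] = 24.7/81.25 ≈ 0.3040.
Arc elasticity E = %Δq/%ΔP ≈ -1.0590/0.3040 ≈ -3.483.
|E| > 1: demand is elastic over this range.

-3.483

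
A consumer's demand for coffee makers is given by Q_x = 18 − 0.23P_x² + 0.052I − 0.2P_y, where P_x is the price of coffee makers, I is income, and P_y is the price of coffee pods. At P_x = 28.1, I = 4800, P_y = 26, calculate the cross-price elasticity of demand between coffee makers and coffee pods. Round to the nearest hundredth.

-0.06

First evaluate Q_x: 18 − 0.23(28.1)² + 0.052(4800) − 0.2(26) = 18 − 181.6103 + 249.6 − 5.2 = 80.7897.
∂Q_x/∂P_y = −0.2, so E_xy = -0.2·(26/80.7897) ≈ -0.06.
E_xy < 0: the goods are complements.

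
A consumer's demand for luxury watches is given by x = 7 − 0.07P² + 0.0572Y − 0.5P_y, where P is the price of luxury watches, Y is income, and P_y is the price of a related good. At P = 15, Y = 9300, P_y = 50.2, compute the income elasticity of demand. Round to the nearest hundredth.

Evaluating quantity at (P, Y, P_y) gives x = 7 − 0.07(15)² + 0.0572(9300) − 0.5(50.2) = 7 − 15.75 + 531.96 − 25.1 = 498.11.
∂x/∂Y = +0.0572, so E_I = 0.0572·(9300/498.11) ≈ 1.07.
E_I > 1: normal good (luxury).

1.07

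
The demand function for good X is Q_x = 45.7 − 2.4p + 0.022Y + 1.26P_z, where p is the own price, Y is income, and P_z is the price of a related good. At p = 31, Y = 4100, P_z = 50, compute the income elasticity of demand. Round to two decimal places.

0.72

Q_x = 45.7 − 2.4(31) + 0.022(4100) + 1.26(50) = 45.7 − 74.4 + 90.2 + 63 = 124.5.
∂Q_x/∂Y = +0.022, so E_I = 0.022·(4100/124.5) ≈ 0.72.
E_I ∈ (0,1): normal good (necessity).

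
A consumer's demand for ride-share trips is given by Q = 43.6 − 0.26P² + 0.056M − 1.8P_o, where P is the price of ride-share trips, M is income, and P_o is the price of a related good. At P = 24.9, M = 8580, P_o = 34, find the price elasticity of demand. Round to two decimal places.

-1.07

Substituting, Q = 43.6 − 0.26(24.9)² + 0.056(8580) − 1.8(34) = 43.6 − 161.2026 + 480.48 − 61.2 = 301.6774.
∂Q/∂P = −2·0.26·P = -12.948, so E_p = -12.948·(24.9/301.6774) ≈ -1.07.
|E_p| > 1: demand is elastic.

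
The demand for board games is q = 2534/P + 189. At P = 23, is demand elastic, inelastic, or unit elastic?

inelastic

At P = 23, q = 299.1739.
dq/dP = −2534/P² = −4.7902.
Point elasticity E = (dq/dP)·(P/q) = -4.7902 × 23/299.1739 ≈ -0.368.
|E| ≈ 0.368 < 1, so demand is inelastic.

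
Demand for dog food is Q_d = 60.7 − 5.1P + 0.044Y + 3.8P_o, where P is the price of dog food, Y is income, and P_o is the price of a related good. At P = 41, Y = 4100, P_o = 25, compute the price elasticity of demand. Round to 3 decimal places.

First evaluate Q_d: 60.7 − 5.1(41) + 0.044(4100) + 3.8(25) = 60.7 − 209.1 + 180.4 + 95 = 127.
∂Q_d/∂P = −5.1, so E_p = (−5.1)·(41/127) ≈ -1.646.
|E_p| > 1: demand is elastic.

-1.646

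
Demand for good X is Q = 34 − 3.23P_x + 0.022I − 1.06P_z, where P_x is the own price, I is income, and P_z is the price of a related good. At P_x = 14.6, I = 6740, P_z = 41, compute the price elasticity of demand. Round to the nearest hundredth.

Evaluating quantity at (P_x, I, P_z) gives Q = 34 − 3.23(14.6) + 0.022(6740) − 1.06(41) = 34 − 47.158 + 148.28 − 43.46 = 91.662.
∂Q/∂P_x = −3.23, so E_p = (−3.23)·(14.6/91.662) ≈ -0.51.
|E_p| < 1: demand is inelastic.

-0.51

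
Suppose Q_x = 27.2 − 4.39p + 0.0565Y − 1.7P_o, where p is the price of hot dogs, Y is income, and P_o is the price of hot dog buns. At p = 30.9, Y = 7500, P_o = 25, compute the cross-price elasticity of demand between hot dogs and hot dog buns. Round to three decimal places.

Q_x = 27.2 − 4.39(30.9) + 0.0565(7500) − 1.7(25) = 27.2 − 135.651 + 423.75 − 42.5 = 272.799.
∂Q_x/∂P_o = −1.7, so E_xy = -1.7·(25/272.799) ≈ -0.156.
E_xy < 0: the goods are complements.

-0.156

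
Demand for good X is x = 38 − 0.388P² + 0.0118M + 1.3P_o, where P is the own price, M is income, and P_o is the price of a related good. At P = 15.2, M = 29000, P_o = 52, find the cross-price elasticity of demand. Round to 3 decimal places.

0.189

At the given point, x = 38 − 0.388(15.2)² + 0.0118(29000) + 1.3(52) = 38 − 89.6435 + 342.2 + 67.6 = 358.1565.
∂x/∂P_o = +1.3, so E_xy = 1.3·(52/358.1565) ≈ 0.189.
E_xy > 0: the goods are substitutes.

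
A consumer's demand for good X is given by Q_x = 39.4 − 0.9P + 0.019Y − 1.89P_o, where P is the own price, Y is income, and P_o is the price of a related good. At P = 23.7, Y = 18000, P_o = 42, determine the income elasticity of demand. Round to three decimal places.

First evaluate Q_x: 39.4 − 0.9(23.7) + 0.019(18000) − 1.89(42) = 39.4 − 21.33 + 342 − 79.38 = 280.69.
∂Q_x/∂Y = +0.019, so E_I = 0.019·(18000/280.69) ≈ 1.218.
E_I > 1: normal good (luxury).

1.218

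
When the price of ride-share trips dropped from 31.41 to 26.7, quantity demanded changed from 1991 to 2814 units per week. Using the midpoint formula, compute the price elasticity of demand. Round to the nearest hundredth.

-2.11

%ΔQ = (2814 − 1991)/[(1991 + 2814)/2] = 823/2402.5 ≈ 0.3426.
%Δp = (26.7 − 31.41)/[(31.41 + 26.7)/2] = -4.71/29.055 ≈ -0.1621.
Arc elasticity E = %ΔQ/%Δp ≈ 0.3426/-0.1621 ≈ -2.11.
|E| > 1: demand is elastic over this range.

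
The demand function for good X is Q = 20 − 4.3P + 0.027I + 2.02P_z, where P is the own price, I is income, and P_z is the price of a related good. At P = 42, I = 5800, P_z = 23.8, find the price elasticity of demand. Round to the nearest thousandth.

Evaluating quantity at (P, I, P_z) gives Q = 20 − 4.3(42) + 0.027(5800) + 2.02(23.8) = 20 − 180.6 + 156.6 + 48.076 = 44.076.
∂Q/∂P = −4.3, so E_p = (−4.3)·(42/44.076) ≈ -4.097.
|E_p| > 1: demand is elastic.

-4.097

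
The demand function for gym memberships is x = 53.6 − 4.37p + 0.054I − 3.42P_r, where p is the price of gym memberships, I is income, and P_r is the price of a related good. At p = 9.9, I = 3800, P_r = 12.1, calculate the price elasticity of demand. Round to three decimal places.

First evaluate x: 53.6 − 4.37(9.9) + 0.054(3800) − 3.42(12.1) = 53.6 − 43.263 + 205.2 − 41.382 = 174.155.
∂x/∂p = −4.37, so E_p = (−4.37)·(9.9/174.155) ≈ -0.248.
|E_p| < 1: demand is inelastic.

-0.248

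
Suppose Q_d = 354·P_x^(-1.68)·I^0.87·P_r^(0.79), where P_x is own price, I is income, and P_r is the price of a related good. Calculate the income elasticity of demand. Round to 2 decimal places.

0.87

For a Cobb–Douglas (constant-elasticity) form Q_d = A·I^α·…, the elasticity with respect to I equals the exponent α at every point.
Here the exponent on I is 0.87, so the income elasticity of demand is 0.87.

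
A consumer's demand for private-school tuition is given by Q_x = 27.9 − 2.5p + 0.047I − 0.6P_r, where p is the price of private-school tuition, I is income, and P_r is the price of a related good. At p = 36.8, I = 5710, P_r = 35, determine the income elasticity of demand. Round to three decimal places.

Q_x = 27.9 − 2.5(36.8) + 0.047(5710) − 0.6(35) = 27.9 − 92 + 268.37 − 21 = 183.27.
∂Q_x/∂I = +0.047, so E_I = 0.047·(5710/183.27) ≈ 1.464.
E_I > 1: normal good (luxury).

1.464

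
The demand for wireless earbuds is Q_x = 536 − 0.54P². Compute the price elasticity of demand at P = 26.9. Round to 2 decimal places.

At P = 26.9, Q_x = 145.2506.
dQ_x/dP = −2·0.54·P = −29.052.
Point elasticity E = (dQ_x/dP)·(P/Q_x) = -29.052 × 26.9/145.2506 ≈ -5.38.
|E| > 1, so demand is elastic at this price.

-5.38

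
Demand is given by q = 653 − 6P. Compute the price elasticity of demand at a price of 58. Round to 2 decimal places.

At P = 58, q = 305.
dq/dP = −6.
Point elasticity E = (dq/dP)·(P/q) = -6 × 58/305 ≈ -1.14.
|E| > 1, so demand is elastic at this price.

-1.14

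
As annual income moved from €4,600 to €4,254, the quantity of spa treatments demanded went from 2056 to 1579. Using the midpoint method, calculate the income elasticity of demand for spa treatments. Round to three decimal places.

3.358

%ΔQ = (1579 − 2056)/[(2056+1579)/2] = -477/1817.5 ≈ -0.2624.
%ΔM = (4,254 − 4,600)/[(4,600+4,254)/2] = -346/4427 ≈ -0.0782.
E_I = %ΔQ/%ΔM ≈ 3.358.
E_I > 1: normal good (luxury).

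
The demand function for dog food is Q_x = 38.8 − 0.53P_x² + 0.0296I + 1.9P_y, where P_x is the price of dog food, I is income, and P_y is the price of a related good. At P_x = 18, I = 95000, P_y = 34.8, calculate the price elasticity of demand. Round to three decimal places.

-0.125

At the given point, Q_x = 38.8 − 0.53(18)² + 0.0296(95000) + 1.9(34.8) = 38.8 − 171.72 + 2812 + 66.12 = 2745.2.
∂Q_x/∂P_x = −2·0.53·P_x = -19.08, so E_p = -19.08·(18/2745.2) ≈ -0.125.
|E_p| < 1: demand is inelastic.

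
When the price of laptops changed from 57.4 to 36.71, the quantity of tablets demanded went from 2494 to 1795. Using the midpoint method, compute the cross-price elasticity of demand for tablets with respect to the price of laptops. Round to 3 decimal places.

%ΔQ_x = (1795 − 2494)/[(2494+1795)/2] = -699/2144.5 ≈ -0.3260.
%ΔP_y = (36.71 − 57.4)/[(57.4+36.71)/2] ≈ -0.4397.
E_xy = -0.3260/-0.4397 ≈ 0.741.
E_xy > 0, so tablets and laptops are substitutes.

0.741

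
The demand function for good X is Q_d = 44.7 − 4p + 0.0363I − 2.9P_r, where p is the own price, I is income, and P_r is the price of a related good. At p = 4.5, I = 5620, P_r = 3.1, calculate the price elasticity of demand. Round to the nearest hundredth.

-0.08

Substituting, Q_d = 44.7 − 4(4.5) + 0.0363(5620) − 2.9(3.1) = 44.7 − 18 + 204.006 − 8.99 = 221.716.
∂Q_d/∂p = −4, so E_p = (−4)·(4.5/221.716) ≈ -0.08.
|E_p| < 1: demand is inelastic.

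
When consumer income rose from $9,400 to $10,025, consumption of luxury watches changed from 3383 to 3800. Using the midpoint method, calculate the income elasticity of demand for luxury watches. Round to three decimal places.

1.804

%ΔQ = (3800 − 3383)/[(3383+3800)/2] = 417/3591.5 ≈ 0.1161.
%ΔY = (10,025 − 9,400)/[(9,400+10,025)/2] = 625/9712.5 ≈ 0.0644.
E_I = %ΔQ/%ΔY ≈ 1.804.
E_I > 1: normal good (luxury).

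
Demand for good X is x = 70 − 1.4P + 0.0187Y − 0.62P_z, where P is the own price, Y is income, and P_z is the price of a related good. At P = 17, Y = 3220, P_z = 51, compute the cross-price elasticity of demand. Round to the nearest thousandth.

Evaluating quantity at (P, Y, P_z) gives x = 70 − 1.4(17) + 0.0187(3220) − 0.62(51) = 70 − 23.8 + 60.214 − 31.62 = 74.794.
∂x/∂P_z = −0.62, so E_xy = -0.62·(51/74.794) ≈ -0.423.
E_xy < 0: the goods are complements.

-0.423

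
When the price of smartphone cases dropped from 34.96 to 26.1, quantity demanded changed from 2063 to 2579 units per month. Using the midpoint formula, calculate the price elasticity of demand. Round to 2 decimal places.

%Δq = (2579 − 2063)/[(2063 + 2579)/2] = 516/2321 ≈ 0.2223.
%ΔP = (26.1 − 34.96)/[(34.96 + 26.1)/2] = -8.86/30.53 ≈ -0.2902.
Arc elasticity E = %Δq/%ΔP ≈ 0.2223/-0.2902 ≈ -0.77.
|E| < 1: demand is inelastic over this range.

-0.77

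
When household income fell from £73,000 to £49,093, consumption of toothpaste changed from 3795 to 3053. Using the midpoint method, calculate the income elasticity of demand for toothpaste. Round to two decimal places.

%ΔQ = (3053 − 3795)/[(3795+3053)/2] = -742/3424 ≈ -0.2167.
%ΔI = (49,093 − 73,000)/[(73,000+49,093)/2] = -23907/61046.5 ≈ -0.3916.
E_I = %ΔQ/%ΔI ≈ 0.55.
E_I ∈ (0,1): normal good (necessity).

0.55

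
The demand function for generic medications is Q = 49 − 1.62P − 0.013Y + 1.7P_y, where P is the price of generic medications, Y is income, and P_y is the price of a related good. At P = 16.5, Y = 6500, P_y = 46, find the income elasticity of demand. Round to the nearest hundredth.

-5.29

Evaluating quantity at (P, Y, P_y) gives Q = 49 − 1.62(16.5) − 0.013(6500) + 1.7(46) = 49 − 26.73 − 84.5 + 78.2 = 15.97.
∂Q/∂Y = −0.013, so E_I = -0.013·(6500/15.97) ≈ -5.29.
E_I < 0: inferior good.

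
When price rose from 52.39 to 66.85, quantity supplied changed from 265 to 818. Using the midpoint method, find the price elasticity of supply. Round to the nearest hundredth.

4.21

%ΔQ = (818 − 265)/[(265 + 818)/2] = 553/541.5 ≈ 1.0212.
%ΔP = (66.85 − 52.39)/[(52.39 + 66.85)/2] = 14.46/59.62 ≈ 0.2425.
Arc elasticity E = %ΔQ/%ΔP ≈ 1.0212/0.2425 ≈ 4.21.
|E| > 1: supply is elastic over this range.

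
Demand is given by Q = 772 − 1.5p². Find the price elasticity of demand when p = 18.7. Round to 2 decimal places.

At p = 18.7, Q = 247.465.
dQ/dp = −2·1.5·p = −56.1.
Point elasticity E = (dQ/dp)·(p/Q) = -56.1 × 18.7/247.465 ≈ -4.24.
|E| > 1, so demand is elastic at this price.

-4.24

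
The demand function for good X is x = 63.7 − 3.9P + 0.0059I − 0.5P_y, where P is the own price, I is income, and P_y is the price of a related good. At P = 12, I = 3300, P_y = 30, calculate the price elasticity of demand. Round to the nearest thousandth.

Substituting, x = 63.7 − 3.9(12) + 0.0059(3300) − 0.5(30) = 63.7 − 46.8 + 19.47 − 15 = 21.37.
∂x/∂P = −3.9, so E_p = (−3.9)·(12/21.37) ≈ -2.190.
|E_p| > 1: demand is elastic.

-2.190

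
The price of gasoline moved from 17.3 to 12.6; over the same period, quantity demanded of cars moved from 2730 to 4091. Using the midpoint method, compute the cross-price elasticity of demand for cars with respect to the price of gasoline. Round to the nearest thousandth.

%ΔQ_x = (4091 − 2730)/[(2730+4091)/2] = 1361/3410.5 ≈ 0.3991.
%ΔP_y = (12.6 − 17.3)/[(17.3+12.6)/2] ≈ -0.3144.
E_xy = 0.3991/-0.3144 ≈ -1.269.
E_xy < 0, so cars and gasoline are complements.

-1.269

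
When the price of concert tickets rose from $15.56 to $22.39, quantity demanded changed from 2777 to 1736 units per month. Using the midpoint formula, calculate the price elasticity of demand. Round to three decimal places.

%ΔQ = (1736 − 2777)/[(2777 + 1736)/2] = -1041/2256.5 ≈ -0.4613.
%Δp = (22.39 − 15.56)/[(15.56 + 22.39)/2] = 6.83/18.975 ≈ 0.3599.
Arc elasticity E = %ΔQ/%Δp ≈ -0.4613/0.3599 ≈ -1.282.
|E| > 1: demand is elastic over this range.

-1.282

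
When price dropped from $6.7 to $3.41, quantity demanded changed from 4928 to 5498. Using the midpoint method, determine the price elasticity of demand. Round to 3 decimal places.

-0.168

%Δq = (5498 − 4928)/[(4928 + 5498)/2] = 570/5213 ≈ 0.1093.
%ΔP = (3.41 − 6.7)/[(6.7 + 3.41)/2] = -3.29/5.055 ≈ -0.6508.
Arc elasticity E = %Δq/%ΔP ≈ 0.1093/-0.6508 ≈ -0.168.
|E| < 1: demand is inelastic over this range.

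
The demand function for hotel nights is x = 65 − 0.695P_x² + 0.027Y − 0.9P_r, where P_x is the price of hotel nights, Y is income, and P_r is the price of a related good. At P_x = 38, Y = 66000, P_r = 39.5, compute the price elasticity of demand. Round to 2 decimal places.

First evaluate x: 65 − 0.695(38)² + 0.027(66000) − 0.9(39.5) = 65 − 1003.58 + 1782 − 35.55 = 807.87.
∂x/∂P_x = −2·0.695·P_x = -52.82, so E_p = -52.82·(38/807.87) ≈ -2.48.
|E_p| > 1: demand is elastic.

-2.48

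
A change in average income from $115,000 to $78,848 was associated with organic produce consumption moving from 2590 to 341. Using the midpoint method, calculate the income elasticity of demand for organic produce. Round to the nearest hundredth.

%ΔQ = (341 − 2590)/[(2590+341)/2] = -2249/1465.5 ≈ -1.5346.
%ΔY = (78,848 − 115,000)/[(115,000+78,848)/2] = -36152/96924 ≈ -0.3730.
E_I = %ΔQ/%ΔY ≈ 4.11.
E_I > 1: normal good (luxury).

4.11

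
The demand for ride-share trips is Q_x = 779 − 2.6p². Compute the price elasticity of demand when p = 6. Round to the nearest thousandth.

-0.273

At p = 6, Q_x = 685.4.
dQ_x/dp = −2·2.6·p = −31.2.
Point elasticity E = (dQ_x/dp)·(p/Q_x) = -31.2 × 6/685.4 ≈ -0.273.
|E| < 1, so demand is inelastic at this price.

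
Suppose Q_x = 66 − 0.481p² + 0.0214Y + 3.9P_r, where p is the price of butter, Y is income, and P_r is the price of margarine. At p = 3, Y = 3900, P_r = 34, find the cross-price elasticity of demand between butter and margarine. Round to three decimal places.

First evaluate Q_x: 66 − 0.481(3)² + 0.0214(3900) + 3.9(34) = 66 − 4.329 + 83.46 + 132.6 = 277.731.
∂Q_x/∂P_r = +3.9, so E_xy = 3.9·(34/277.731) ≈ 0.477.
E_xy > 0: the goods are substitutes.

0.477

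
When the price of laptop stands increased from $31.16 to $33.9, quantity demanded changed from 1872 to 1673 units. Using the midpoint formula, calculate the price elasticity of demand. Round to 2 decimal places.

-1.33

%Δq = (1673 − 1872)/[(1872 + 1673)/2] = -199/1772.5 ≈ -0.1123.
%ΔP = (33.9 − 31.16)/[(31.16 + 33.9)/2] = 2.74/32.53 ≈ 0.0842.
Arc elasticity E = %Δq/%ΔP ≈ -0.1123/0.0842 ≈ -1.33.
|E| > 1: demand is elastic over this range.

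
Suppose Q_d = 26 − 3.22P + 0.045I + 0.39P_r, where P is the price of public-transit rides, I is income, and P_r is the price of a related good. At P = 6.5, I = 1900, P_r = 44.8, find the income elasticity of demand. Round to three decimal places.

First evaluate Q_d: 26 − 3.22(6.5) + 0.045(1900) + 0.39(44.8) = 26 − 20.93 + 85.5 + 17.472 = 108.042.
∂Q_d/∂I = +0.045, so E_I = 0.045·(1900/108.042) ≈ 0.791.
E_I ∈ (0,1): normal good (necessity).

0.791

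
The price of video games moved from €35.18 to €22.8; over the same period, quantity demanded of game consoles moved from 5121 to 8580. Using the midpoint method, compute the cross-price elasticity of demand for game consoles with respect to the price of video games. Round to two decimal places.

-1.18

%ΔQ_x = (8580 − 5121)/[(5121+8580)/2] = 3459/6850.5 ≈ 0.5049.
%ΔP_y = (22.8 − 35.18)/[(35.18+22.8)/2] ≈ -0.4270.
E_xy = 0.5049/-0.4270 ≈ -1.18.
E_xy < 0, so game consoles and video games are complements.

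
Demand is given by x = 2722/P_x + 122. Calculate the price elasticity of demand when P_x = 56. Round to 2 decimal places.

At P_x = 56, x = 170.6071.
dx/dP_x = −2722/P_x² = −0.868.
Point elasticity E = (dx/dP_x)·(P_x/x) = -0.868 × 56/170.6071 ≈ -0.28.
|E| < 1, so demand is inelastic at this price.

-0.28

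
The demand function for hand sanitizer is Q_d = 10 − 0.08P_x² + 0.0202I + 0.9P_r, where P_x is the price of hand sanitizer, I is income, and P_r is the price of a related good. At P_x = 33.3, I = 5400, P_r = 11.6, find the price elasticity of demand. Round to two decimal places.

Substituting, Q_d = 10 − 0.08(33.3)² + 0.0202(5400) + 0.9(11.6) = 10 − 88.7112 + 109.08 + 10.44 = 40.8088.
∂Q_d/∂P_x = −2·0.08·P_x = -5.328, so E_p = -5.328·(33.3/40.8088) ≈ -4.35.
|E_p| > 1: demand is elastic.

-4.35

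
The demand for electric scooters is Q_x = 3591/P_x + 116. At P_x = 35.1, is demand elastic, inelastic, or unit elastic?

inelastic

At P_x = 35.1, Q_x = 218.3077.
dQ_x/dP_x = −3591/P_x² = −2.9147.
Point elasticity E = (dQ_x/dP_x)·(P_x/Q_x) = -2.9147 × 35.1/218.3077 ≈ -0.469.
|E| ≈ 0.469 < 1, so demand is inelastic.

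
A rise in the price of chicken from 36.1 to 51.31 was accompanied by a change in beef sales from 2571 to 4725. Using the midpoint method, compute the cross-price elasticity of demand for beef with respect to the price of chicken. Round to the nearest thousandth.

1.697

%ΔQ_x = (4725 − 2571)/[(2571+4725)/2] = 2154/3648 ≈ 0.5905.
%ΔP_y = (51.31 − 36.1)/[(36.1+51.31)/2] ≈ 0.3480.
E_xy = 0.5905/0.3480 ≈ 1.697.
E_xy > 0, so beef and chicken are substitutes.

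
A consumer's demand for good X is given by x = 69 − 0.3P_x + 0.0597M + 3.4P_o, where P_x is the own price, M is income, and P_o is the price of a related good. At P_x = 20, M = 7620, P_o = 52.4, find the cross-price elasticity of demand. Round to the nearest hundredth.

0.26

At the given point, x = 69 − 0.3(20) + 0.0597(7620) + 3.4(52.4) = 69 − 6 + 454.914 + 178.16 = 696.074.
∂x/∂P_o = +3.4, so E_xy = 3.4·(52.4/696.074) ≈ 0.26.
E_xy > 0: the goods are substitutes.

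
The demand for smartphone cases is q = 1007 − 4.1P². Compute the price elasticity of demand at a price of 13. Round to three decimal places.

At P = 13, q = 314.1.
dq/dP = −2·4.1·P = −106.6.
Point elasticity E = (dq/dP)·(P/q) = -106.6 × 13/314.1 ≈ -4.412.
|E| > 1, so demand is elastic at this price.

-4.412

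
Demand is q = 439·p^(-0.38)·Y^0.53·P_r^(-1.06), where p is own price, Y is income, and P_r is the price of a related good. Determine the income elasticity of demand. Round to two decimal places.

0.53

For a Cobb–Douglas (constant-elasticity) form q = A·Y^α·…, the elasticity with respect to Y equals the exponent α at every point.
Here the exponent on Y is 0.53, so the income elasticity of demand is 0.53.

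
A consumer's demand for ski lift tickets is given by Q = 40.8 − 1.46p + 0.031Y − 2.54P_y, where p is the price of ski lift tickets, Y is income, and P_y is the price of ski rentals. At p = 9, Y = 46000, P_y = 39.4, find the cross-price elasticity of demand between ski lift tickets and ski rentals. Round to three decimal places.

-0.074

First evaluate Q: 40.8 − 1.46(9) + 0.031(46000) − 2.54(39.4) = 40.8 − 13.14 + 1426 − 100.076 = 1353.584.
∂Q/∂P_y = −2.54, so E_xy = -2.54·(39.4/1353.584) ≈ -0.074.
E_xy < 0: the goods are complements.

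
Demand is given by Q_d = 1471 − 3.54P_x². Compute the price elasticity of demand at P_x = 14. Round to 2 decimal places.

-1.79

At P_x = 14, Q_d = 777.16.
dQ_d/dP_x = −2·3.54·P_x = −99.12.
Point elasticity E = (dQ_d/dP_x)·(P_x/Q_d) = -99.12 × 14/777.16 ≈ -1.79.
|E| > 1, so demand is elastic at this price.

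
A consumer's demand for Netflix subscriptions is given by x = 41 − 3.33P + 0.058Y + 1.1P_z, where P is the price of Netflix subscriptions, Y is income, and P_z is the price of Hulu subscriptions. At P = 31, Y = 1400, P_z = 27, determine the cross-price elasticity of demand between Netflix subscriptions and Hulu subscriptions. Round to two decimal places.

0.61

Evaluating quantity at (P, Y, P_z) gives x = 41 − 3.33(31) + 0.058(1400) + 1.1(27) = 41 − 103.23 + 81.2 + 29.7 = 48.67.
∂x/∂P_z = +1.1, so E_xy = 1.1·(27/48.67) ≈ 0.61.
E_xy > 0: the goods are substitutes.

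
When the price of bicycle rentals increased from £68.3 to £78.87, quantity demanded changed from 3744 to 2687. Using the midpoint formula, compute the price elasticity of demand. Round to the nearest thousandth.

-2.288

%ΔQ = (2687 − 3744)/[(3744 + 2687)/2] = -1057/3215.5 ≈ -0.3287.
%ΔP = (78.87 − 68.3)/[(68.3 + 78.87)/2] = 10.57/73.585 ≈ 0.1436.
Arc elasticity E = %ΔQ/%ΔP ≈ -0.3287/0.1436 ≈ -2.288.
|E| > 1: demand is elastic over this range.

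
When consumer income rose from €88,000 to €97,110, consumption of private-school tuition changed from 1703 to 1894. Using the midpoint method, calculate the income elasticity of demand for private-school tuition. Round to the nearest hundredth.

%ΔQ = (1894 − 1703)/[(1703+1894)/2] = 191/1798.5 ≈ 0.1062.
%ΔM = (97,110 − 88,000)/[(88,000+97,110)/2] = 9110/92555 ≈ 0.0984.
E_I = %ΔQ/%ΔM ≈ 1.08.
E_I > 1: normal good (luxury).

1.08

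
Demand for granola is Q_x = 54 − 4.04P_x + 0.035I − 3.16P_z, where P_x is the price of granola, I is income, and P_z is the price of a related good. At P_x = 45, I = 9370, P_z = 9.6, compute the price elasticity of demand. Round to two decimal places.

At the given point, Q_x = 54 − 4.04(45) + 0.035(9370) − 3.16(9.6) = 54 − 181.8 + 327.95 − 30.336 = 169.814.
∂Q_x/∂P_x = −4.04, so E_p = (−4.04)·(45/169.814) ≈ -1.07.
|E_p| > 1: demand is elastic.

-1.07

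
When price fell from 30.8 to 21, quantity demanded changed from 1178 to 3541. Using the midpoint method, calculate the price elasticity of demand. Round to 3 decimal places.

%ΔQ = (3541 − 1178)/[(1178 + 3541)/2] = 2363/2359.5 ≈ 1.0015.
%ΔP = (21 − 30.8)/[(30.8 + 21)/2] = -9.8/25.9 ≈ -0.3784.
Arc elasticity E = %ΔQ/%ΔP ≈ 1.0015/-0.3784 ≈ -2.647.
|E| > 1: demand is elastic over this range.

-2.647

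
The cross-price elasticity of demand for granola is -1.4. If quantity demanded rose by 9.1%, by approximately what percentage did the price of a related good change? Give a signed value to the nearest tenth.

%ΔQ ≈ E × %ΔP_y ⇒ %ΔP_y = %ΔQ / E = (9.1%)/(-1.4) = -6.5%.

-6.5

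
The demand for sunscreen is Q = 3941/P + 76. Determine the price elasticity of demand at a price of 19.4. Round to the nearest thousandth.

-0.728

At P = 19.4, Q = 279.1443.
dQ/dP = −3941/P² = −10.4714.
Point elasticity E = (dQ/dP)·(P/Q) = -10.4714 × 19.4/279.1443 ≈ -0.728.
|E| < 1, so demand is inelastic at this price.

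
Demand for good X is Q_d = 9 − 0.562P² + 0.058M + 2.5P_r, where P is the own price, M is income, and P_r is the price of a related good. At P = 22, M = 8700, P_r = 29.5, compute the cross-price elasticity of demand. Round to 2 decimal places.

First evaluate Q_d: 9 − 0.562(22)² + 0.058(8700) + 2.5(29.5) = 9 − 272.008 + 504.6 + 73.75 = 315.342.
∂Q_d/∂P_r = +2.5, so E_xy = 2.5·(29.5/315.342) ≈ 0.23.
E_xy > 0: the goods are substitutes.

0.23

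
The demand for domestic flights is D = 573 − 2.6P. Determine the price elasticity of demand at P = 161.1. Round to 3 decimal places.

At P = 161.1, D = 154.14.
dD/dP = −2.6.
Point elasticity E = (dD/dP)·(P/D) = -2.6 × 161.1/154.14 ≈ -2.717.
|E| > 1, so demand is elastic at this price.

-2.717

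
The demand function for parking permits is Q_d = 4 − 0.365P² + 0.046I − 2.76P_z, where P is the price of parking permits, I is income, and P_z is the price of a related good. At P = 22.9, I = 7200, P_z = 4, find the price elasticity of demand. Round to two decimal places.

Q_d = 4 − 0.365(22.9)² + 0.046(7200) − 2.76(4) = 4 − 191.4097 + 331.2 − 11.04 = 132.7504.
∂Q_d/∂P = −2·0.365·P = -16.717, so E_p = -16.717·(22.9/132.7504) ≈ -2.88.
|E_p| > 1: demand is elastic.

-2.88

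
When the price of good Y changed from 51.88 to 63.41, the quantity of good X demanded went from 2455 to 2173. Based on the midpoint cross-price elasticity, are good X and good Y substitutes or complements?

complements

%ΔQ_x = (2173 − 2455)/[(2455+2173)/2] = -282/2314 ≈ -0.1219.
%ΔP_y = (63.41 − 51.88)/[(51.88+63.41)/2] ≈ 0.2000.
E_xy = -0.1219/0.2000 ≈ -0.609.
E_xy < 0, so the goods are complements.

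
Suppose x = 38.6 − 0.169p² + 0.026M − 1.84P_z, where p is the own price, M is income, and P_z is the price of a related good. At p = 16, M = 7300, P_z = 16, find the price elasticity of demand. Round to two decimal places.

-0.56

At the given point, x = 38.6 − 0.169(16)² + 0.026(7300) − 1.84(16) = 38.6 − 43.264 + 189.8 − 29.44 = 155.696.
∂x/∂p = −2·0.169·p = -5.408, so E_p = -5.408·(16/155.696) ≈ -0.56.
|E_p| < 1: demand is inelastic.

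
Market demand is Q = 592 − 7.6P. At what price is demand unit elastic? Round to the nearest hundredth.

For linear demand Q = a − bP, E = −bP/(a − bP). |E| = 1 ⇒ bP = a − bP ⇒ P = a/(2b).
P = 592/(2·7.6) ≈ 38.95.

38.95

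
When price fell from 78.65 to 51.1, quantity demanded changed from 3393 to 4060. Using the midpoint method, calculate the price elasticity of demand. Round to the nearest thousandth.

-0.421

%Δq = (4060 − 3393)/[(3393 + 4060)/2] = 667/3726.5 ≈ 0.1790.
%ΔP = (51.1 − 78.65)/[(78.65 + 51.1)/2] = -27.55/64.875 ≈ -0.4247.
Arc elasticity E = %Δq/%ΔP ≈ 0.1790/-0.4247 ≈ -0.421.
|E| < 1: demand is inelastic over this range.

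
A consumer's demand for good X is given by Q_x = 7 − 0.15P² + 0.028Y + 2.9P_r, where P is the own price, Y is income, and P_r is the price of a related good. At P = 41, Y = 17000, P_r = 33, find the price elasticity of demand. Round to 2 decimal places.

-1.54

First evaluate Q_x: 7 − 0.15(41)² + 0.028(17000) + 2.9(33) = 7 − 252.15 + 476 + 95.7 = 326.55.
∂Q_x/∂P = −2·0.15·P = -12.3, so E_p = -12.3·(41/326.55) ≈ -1.54.
|E_p| > 1: demand is elastic.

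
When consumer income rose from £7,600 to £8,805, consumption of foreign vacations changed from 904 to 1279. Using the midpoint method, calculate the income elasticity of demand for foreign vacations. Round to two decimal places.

2.34

%ΔQ = (1279 − 904)/[(904+1279)/2] = 375/1091.5 ≈ 0.3436.
%ΔI = (8,805 − 7,600)/[(7,600+8,805)/2] = 1205/8202.5 ≈ 0.1469.
E_I = %ΔQ/%ΔI ≈ 2.34.
E_I > 1: normal good (luxury).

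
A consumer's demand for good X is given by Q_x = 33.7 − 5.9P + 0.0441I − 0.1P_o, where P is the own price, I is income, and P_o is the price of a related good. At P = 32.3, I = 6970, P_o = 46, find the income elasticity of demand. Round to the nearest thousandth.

2.107

Q_x = 33.7 − 5.9(32.3) + 0.0441(6970) − 0.1(46) = 33.7 − 190.57 + 307.377 − 4.6 = 145.907.
∂Q_x/∂I = +0.0441, so E_I = 0.0441·(6970/145.907) ≈ 2.107.
E_I > 1: normal good (luxury).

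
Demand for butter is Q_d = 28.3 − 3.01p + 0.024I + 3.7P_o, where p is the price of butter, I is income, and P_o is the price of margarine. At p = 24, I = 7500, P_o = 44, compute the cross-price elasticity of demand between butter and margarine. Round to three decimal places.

Evaluating quantity at (p, I, P_o) gives Q_d = 28.3 − 3.01(24) + 0.024(7500) + 3.7(44) = 28.3 − 72.24 + 180 + 162.8 = 298.86.
∂Q_d/∂P_o = +3.7, so E_xy = 3.7·(44/298.86) ≈ 0.545.
E_xy > 0: the goods are substitutes.

0.545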